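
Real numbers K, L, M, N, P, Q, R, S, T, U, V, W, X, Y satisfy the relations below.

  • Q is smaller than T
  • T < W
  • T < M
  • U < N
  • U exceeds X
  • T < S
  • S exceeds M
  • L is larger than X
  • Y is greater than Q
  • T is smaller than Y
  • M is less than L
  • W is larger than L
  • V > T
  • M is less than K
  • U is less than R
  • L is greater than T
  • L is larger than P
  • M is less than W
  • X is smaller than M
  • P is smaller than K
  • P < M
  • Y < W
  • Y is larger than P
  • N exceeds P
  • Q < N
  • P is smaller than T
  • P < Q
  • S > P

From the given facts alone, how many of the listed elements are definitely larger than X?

The elements the relations force above X are M, U, K, R, S, L, N, W — no chain reaches any other.
That is 8.

8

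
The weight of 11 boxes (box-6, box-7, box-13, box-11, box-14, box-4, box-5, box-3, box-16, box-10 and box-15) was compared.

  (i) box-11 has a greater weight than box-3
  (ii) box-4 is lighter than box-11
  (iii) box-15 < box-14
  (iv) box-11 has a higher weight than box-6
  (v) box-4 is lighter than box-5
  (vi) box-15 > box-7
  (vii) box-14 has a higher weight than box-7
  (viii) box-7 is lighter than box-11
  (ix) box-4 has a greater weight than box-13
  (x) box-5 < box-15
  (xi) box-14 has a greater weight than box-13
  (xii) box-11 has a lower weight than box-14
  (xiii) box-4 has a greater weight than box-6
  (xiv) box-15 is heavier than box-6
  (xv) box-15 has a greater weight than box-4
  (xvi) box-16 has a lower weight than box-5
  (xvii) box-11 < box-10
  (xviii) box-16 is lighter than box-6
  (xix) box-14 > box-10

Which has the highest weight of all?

box-16 is not greatest since box-16 < box-6; box-6 is not greatest since box-6 < box-4; box-13 is not greatest since box-13 < box-14; box-4 is not greatest since box-4 < box-15; box-7 is not greatest since box-7 < box-11; box-3 is not greatest since box-3 < box-11; box-5 is not greatest since box-5 < box-15; box-15 is not greatest since box-15 < box-14; box-11 is not greatest since box-11 < box-10; box-10 is not greatest since box-10 < box-14.
Only box-14 has nothing above it, so box-14 is the highest weight.

box-14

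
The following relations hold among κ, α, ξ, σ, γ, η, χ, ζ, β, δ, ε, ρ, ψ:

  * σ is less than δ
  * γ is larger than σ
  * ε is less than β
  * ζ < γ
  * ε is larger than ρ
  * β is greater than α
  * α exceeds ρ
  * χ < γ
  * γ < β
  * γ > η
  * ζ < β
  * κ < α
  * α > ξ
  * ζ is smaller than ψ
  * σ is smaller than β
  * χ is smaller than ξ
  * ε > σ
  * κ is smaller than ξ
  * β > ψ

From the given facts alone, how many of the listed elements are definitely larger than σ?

4

From σ the given relations immediately reach γ, ε, δ, β.
Nothing else is reachable above σ; 4 in all.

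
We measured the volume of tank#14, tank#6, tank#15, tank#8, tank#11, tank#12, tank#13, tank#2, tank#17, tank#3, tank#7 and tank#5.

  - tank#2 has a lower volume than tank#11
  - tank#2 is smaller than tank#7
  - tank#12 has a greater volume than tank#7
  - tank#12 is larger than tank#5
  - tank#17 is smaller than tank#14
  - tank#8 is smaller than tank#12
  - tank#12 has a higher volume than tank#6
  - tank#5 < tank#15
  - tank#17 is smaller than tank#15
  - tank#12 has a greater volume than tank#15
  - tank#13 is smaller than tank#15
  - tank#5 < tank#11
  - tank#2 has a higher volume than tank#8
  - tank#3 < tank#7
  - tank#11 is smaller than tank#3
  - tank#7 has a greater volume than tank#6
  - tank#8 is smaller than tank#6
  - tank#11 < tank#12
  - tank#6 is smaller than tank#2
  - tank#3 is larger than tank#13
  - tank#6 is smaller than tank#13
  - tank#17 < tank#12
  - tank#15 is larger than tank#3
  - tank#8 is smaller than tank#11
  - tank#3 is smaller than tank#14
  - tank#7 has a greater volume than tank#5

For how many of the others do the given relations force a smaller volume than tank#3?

6

From tank#3 the given relations immediately reach tank#13, tank#11.
From those, tank#8, tank#6, tank#5, tank#2 — 6 in total.
No other element is forced below tank#3 by the given relations, so the count is 6.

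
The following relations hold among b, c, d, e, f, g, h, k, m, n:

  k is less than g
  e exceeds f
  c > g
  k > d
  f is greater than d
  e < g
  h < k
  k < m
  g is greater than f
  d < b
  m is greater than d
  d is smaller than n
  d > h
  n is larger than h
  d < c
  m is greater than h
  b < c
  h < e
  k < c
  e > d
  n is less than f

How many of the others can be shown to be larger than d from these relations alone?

The elements the relations force above d are b, n, f, e, k, m, g, c — no chain reaches any other.
That is 8.

8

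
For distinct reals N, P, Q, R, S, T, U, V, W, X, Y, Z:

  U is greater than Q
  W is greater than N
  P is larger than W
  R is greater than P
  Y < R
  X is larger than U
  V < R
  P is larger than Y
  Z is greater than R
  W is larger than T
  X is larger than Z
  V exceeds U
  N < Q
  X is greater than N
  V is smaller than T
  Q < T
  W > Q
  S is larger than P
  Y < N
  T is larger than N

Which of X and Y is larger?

X

Link the given pairs in sequence: Y < N; N < Q; Q < U; U < V; V < T; T < W; W < P; P < R; R < Z; Z < X.
Chaining these gives Y < N < Q < U < V < T < W < P < R < Z < X.
So Y < X; X is the larger of the two.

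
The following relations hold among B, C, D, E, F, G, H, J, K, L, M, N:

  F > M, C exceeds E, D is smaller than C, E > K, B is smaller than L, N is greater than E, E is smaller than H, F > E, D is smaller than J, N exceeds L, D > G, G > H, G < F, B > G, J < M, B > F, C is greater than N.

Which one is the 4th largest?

The consecutive relations fix a unique order: K < E < H < G < D < J < M < F < B < L < N < C.
The 4th largest is B.

B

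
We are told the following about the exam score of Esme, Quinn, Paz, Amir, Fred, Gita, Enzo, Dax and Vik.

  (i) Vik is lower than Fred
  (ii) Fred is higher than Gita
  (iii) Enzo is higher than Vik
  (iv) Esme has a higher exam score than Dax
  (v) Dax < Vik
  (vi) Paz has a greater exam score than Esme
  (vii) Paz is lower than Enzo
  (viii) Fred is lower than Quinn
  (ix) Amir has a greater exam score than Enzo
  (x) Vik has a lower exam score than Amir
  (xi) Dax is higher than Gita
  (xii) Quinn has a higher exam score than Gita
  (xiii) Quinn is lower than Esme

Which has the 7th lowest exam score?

Paz

The consecutive relations fix a unique order: Gita < Dax < Vik < Fred < Quinn < Esme < Paz < Enzo < Amir.
Counting 7 from the smallest end gives Paz.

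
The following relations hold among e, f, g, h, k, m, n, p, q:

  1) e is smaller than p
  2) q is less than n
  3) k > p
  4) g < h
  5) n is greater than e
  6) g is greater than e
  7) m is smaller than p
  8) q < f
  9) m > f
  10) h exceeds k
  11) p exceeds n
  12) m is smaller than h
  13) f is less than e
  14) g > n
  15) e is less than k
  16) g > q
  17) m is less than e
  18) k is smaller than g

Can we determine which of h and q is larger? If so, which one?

h

q < f and f < e give q < e.
With e < n: q < f < e < n.
Then n < p extends the chain to p.
With p < k: q < f < e < n < p < k.
With k < g: q < f < e < n < p < k < g.
Then g < h extends the chain to h.
So h is larger.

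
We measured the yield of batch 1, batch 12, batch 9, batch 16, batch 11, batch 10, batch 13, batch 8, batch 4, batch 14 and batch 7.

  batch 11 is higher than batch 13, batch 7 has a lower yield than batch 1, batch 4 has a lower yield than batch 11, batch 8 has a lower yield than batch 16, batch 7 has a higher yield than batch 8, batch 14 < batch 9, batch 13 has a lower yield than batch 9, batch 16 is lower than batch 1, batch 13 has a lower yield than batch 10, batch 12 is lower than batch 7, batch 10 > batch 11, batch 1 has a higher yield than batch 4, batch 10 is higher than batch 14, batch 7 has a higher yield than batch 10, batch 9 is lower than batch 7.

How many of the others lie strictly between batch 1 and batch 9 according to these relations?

1

The relations place batch 9 below batch 1. An element lies strictly between them when it is forced above batch 9 and also forced below batch 1.
Above batch 9: {batch 7}. Below batch 1: {batch 14, batch 4, batch 13, batch 8, batch 16, batch 11, batch 10, batch 12, batch 7}.
Intersection: {batch 7} — 1.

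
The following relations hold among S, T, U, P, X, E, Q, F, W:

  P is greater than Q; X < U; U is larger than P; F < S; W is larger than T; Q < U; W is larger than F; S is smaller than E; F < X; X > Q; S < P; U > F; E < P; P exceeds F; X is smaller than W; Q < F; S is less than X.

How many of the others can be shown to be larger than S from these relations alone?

Directly above S: E, X, P.
One step further: W, U (5 so far).
Nothing else is reachable above S; 5 in all.

5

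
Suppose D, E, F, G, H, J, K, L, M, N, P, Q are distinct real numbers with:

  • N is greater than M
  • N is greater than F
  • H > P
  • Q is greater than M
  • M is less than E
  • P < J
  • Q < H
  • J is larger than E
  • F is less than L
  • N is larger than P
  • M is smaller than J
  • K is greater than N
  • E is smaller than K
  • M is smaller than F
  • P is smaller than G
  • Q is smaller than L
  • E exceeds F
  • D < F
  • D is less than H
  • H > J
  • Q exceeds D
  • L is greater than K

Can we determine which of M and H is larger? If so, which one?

Following the relations from M: M < F < E < J < H.
So H is larger.

H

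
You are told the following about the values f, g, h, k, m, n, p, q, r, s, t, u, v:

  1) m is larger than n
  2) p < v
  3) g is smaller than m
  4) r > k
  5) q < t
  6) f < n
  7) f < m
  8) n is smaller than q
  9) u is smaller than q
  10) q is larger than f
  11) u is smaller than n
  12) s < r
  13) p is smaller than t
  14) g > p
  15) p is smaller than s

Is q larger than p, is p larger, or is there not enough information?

Following every chain through p: above p we get s, r, g, m, t, v.
q is not reached, and no chain runs the other way from q to p.
So the given relations leave the order of p and q undetermined.

undetermined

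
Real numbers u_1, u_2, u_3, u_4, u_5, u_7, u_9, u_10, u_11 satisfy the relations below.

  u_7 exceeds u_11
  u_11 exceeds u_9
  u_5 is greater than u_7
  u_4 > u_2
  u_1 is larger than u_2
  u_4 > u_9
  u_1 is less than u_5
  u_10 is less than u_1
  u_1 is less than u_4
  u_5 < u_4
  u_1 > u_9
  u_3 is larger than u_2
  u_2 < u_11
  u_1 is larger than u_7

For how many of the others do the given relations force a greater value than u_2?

Directly above u_2: u_11, u_3, u_1, u_4.
One step further: u_7, u_5 (6 so far).
Nothing else is reachable above u_2; 6 in all.

6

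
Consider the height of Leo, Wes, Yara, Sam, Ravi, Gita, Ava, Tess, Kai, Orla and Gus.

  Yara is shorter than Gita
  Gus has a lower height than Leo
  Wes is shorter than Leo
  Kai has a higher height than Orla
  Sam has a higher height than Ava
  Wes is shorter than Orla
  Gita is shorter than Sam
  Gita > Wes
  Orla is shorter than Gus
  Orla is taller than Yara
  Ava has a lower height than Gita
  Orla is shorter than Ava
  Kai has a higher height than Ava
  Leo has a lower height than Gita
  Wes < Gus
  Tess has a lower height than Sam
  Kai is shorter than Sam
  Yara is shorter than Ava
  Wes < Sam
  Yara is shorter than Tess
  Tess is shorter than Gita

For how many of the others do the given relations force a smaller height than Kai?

4

Directly below Kai: Orla, Ava.
One step further: Wes, Yara (4 so far).
No other element is forced below Kai by the given relations, so the count is 4.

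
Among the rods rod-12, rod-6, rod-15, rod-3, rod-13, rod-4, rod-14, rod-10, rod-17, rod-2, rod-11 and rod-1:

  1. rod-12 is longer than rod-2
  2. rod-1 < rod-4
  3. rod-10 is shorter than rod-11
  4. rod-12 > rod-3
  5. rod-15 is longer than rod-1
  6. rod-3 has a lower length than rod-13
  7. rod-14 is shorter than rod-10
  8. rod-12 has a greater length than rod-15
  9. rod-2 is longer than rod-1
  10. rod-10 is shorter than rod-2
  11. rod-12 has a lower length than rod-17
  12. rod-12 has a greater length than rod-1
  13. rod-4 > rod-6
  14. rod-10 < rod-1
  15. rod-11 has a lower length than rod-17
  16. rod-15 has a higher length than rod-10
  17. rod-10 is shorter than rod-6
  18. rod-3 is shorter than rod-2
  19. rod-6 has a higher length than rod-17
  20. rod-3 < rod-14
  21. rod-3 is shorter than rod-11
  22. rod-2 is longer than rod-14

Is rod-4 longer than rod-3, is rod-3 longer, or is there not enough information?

rod-4

The relevant relations are rod-3 < rod-14; rod-14 < rod-10; rod-10 < rod-1; rod-1 < rod-2; rod-2 < rod-12; rod-12 < rod-17; rod-17 < rod-6; rod-6 < rod-4.
Together: rod-3 < rod-14 < rod-10 < rod-1 < rod-2 < rod-12 < rod-17 < rod-6 < rod-4.
So rod-4 is longer.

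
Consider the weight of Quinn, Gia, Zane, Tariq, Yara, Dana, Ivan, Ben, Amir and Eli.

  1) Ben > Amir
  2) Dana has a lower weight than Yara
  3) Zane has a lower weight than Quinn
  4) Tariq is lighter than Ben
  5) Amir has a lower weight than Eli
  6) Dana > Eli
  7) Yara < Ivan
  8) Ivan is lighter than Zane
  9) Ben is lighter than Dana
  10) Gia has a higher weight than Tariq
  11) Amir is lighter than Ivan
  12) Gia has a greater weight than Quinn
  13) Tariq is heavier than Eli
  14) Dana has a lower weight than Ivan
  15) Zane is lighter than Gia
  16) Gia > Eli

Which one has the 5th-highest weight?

Piecing the relations together gives one ordering: Amir < Eli < Tariq < Ben < Dana < Yara < Ivan < Zane < Quinn < Gia.
The 5th largest is Yara.

Yara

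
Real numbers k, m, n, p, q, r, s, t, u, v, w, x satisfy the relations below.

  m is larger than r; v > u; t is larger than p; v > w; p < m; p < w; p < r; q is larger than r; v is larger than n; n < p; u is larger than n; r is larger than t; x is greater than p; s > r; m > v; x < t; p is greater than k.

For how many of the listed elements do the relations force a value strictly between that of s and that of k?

The relations place k below s. An element lies strictly between them when it is forced above k and also forced below s.
Above k: {p, x, t, r, w, q, v, m}. Below s: {n, p, x, t, r}.
Intersection: {p, x, t, r} — 4.

4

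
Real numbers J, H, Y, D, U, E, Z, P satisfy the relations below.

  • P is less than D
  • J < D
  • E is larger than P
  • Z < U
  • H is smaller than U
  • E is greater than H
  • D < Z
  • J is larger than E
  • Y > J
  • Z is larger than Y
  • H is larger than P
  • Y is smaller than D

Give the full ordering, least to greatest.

Nothing is placed below P, so it is least; from there P < H; H < E; E < J; J < Y; Y < D; D < Z; Z < U, each given directly.

P < H < E < J < Y < D < Z < U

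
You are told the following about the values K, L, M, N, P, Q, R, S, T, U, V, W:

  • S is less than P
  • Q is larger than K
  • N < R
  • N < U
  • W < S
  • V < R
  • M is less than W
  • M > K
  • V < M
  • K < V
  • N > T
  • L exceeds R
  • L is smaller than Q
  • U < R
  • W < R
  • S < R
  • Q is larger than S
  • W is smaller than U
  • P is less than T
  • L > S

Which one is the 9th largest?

Piecing the relations together gives one ordering: K < V < M < W < S < P < T < N < U < R < L < Q.
Counting 9 from the largest end gives W.

W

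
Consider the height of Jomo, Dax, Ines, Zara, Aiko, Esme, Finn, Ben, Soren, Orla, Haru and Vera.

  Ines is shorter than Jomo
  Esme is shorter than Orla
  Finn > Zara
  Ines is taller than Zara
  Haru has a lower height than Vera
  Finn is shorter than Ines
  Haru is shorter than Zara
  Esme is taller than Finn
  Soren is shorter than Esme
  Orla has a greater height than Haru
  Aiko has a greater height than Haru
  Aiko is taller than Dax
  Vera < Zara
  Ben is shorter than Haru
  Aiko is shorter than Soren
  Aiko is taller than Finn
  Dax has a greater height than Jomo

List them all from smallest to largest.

Ben < Haru < Vera < Zara < Finn < Ines < Jomo < Dax < Aiko < Soren < Esme < Orla

The consecutive links are each given: Ben < Haru; Haru < Vera; Vera < Zara; Zara < Finn; Finn < Ines; Ines < Jomo; Jomo < Dax; Dax < Aiko; Aiko < Soren; Soren < Esme; Esme < Orla.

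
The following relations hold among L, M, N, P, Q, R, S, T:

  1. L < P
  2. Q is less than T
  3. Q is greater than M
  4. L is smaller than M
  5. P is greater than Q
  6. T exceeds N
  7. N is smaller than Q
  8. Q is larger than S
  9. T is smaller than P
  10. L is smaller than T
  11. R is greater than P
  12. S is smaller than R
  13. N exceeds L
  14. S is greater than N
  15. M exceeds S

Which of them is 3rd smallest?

S

Chaining the given pairs: L < N < S < M < Q < T < P < R.
Counting 3 from the smallest end gives S.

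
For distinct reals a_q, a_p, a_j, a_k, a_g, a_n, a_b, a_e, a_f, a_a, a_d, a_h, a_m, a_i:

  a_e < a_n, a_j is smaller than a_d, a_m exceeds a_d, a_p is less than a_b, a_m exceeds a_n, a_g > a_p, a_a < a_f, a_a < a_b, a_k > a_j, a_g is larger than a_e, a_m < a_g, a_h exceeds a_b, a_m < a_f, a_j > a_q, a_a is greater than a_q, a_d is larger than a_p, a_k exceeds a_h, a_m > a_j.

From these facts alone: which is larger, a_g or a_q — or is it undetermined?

a_g

a_q < a_j and a_j < a_d give a_q < a_d.
Then a_d < a_m extends the chain to a_m.
With a_m < a_g: a_q < a_j < a_d < a_m < a_g.
So a_g is larger.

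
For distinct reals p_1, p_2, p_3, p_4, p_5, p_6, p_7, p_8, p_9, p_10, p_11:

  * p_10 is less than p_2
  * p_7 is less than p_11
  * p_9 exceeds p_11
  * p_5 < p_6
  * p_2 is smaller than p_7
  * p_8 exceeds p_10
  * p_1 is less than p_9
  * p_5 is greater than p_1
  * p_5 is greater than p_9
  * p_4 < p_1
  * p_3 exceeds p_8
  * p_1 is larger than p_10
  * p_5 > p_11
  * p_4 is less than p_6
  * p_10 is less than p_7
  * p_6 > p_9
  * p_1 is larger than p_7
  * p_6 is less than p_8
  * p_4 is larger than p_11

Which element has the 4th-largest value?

p_5

The consecutive relations fix a unique order: p_10 < p_2 < p_7 < p_11 < p_4 < p_1 < p_9 < p_5 < p_6 < p_8 < p_3.
Counting 4 from the largest end gives p_5.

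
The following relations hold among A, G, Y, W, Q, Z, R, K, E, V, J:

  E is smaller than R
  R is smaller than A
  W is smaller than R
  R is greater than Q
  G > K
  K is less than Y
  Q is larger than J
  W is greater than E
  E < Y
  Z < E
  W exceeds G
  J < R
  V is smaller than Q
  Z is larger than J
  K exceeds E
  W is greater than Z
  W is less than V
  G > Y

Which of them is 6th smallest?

Piecing the relations together gives one ordering: J < Z < E < K < Y < G < W < V < Q < R < A.
The 6th smallest is G.

G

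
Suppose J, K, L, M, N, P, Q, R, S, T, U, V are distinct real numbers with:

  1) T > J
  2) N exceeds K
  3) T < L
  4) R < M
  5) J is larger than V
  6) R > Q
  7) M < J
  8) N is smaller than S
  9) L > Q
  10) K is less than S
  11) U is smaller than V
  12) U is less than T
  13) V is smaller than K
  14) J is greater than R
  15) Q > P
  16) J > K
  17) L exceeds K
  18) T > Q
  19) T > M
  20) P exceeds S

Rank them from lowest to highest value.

The consecutive links are each given: U < V; V < K; K < N; N < S; S < P; P < Q; Q < R; R < M; M < J; J < T; T < L.

U < V < K < N < S < P < Q < R < M < J < T < L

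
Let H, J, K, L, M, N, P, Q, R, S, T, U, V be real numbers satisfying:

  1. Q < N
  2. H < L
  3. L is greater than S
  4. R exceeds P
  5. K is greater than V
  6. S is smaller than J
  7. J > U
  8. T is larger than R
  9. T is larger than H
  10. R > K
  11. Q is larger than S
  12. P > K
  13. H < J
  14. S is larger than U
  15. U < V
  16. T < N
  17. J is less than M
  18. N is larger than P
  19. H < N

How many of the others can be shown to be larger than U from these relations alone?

11

Directly above U: V, S, J.
One step further: K, L, Q, M (7 so far).
One step further: P, R, N (10 so far).
One step further: T (11 so far).
Nothing else is reachable above U; 11 in all.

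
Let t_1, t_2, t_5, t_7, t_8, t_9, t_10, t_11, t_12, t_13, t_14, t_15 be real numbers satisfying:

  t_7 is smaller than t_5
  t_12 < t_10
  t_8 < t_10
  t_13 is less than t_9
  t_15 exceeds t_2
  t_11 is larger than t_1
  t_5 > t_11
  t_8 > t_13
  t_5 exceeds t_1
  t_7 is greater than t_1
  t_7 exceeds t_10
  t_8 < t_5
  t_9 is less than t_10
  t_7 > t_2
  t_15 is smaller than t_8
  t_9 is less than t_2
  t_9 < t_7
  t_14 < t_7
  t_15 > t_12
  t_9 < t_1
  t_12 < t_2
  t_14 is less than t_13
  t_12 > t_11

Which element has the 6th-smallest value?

t_12

Piecing the relations together gives one ordering: t_14 < t_13 < t_9 < t_1 < t_11 < t_12 < t_2 < t_15 < t_8 < t_10 < t_7 < t_5.
The 6th smallest is t_12.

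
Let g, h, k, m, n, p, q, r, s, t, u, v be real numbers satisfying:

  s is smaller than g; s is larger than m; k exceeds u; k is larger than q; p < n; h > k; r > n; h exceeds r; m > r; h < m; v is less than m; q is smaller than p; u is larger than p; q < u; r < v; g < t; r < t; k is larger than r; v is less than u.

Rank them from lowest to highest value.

q < p < n < r < v < u < k < h < m < s < g < t

The consecutive links are each given: q < p; p < n; n < r; r < v; v < u; u < k; k < h; h < m; m < s; s < g; g < t.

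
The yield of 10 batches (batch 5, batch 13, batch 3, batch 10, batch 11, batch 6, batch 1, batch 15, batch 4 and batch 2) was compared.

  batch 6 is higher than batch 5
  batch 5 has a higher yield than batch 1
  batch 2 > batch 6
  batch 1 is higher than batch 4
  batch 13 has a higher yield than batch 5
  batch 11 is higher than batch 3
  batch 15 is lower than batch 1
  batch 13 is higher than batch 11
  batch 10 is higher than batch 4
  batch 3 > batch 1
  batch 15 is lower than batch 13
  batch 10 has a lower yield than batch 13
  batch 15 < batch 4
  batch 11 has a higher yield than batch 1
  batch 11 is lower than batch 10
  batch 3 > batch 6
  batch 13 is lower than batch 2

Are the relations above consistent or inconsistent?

consistent

The single ordering batch 15 < batch 4 < batch 1 < batch 5 < batch 6 < batch 3 < batch 11 < batch 10 < batch 13 < batch 2 satisfies every listed relation, so no contradiction arises.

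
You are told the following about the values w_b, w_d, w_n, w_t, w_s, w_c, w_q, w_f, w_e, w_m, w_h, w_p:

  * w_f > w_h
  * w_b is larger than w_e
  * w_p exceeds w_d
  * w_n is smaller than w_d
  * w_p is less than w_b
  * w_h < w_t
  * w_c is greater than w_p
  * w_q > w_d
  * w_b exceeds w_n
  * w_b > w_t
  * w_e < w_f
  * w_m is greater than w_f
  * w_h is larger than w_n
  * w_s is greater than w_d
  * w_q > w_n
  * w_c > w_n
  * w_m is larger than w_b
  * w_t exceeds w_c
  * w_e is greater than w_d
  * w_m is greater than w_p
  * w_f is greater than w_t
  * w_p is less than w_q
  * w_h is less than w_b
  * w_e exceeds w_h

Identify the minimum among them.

w_n

w_d is not least since w_n < w_d; w_p is not least since w_d < w_p; w_c is not least since w_n < w_c; w_h is not least since w_n < w_h; w_q is not least since w_n < w_q; w_e is not least since w_h < w_e; w_s is not least since w_d < w_s; w_t is not least since w_h < w_t; w_f is not least since w_h < w_f; w_b is not least since w_n < w_b; w_m is not least since w_f < w_m.
Only w_n has nothing below it, so w_n is the minimum.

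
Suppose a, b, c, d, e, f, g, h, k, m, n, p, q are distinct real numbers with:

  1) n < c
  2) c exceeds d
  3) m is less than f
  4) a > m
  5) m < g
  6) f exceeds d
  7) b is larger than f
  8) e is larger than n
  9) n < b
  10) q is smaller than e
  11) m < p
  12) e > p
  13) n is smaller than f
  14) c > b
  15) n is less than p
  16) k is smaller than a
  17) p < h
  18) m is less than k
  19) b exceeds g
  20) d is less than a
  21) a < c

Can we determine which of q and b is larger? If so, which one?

Following every chain through b: above b we get c; below b we get m, n, d, f, g.
q is not reached, and no chain runs the other way from q to b.
So the given relations leave the order of b and q undetermined.

undetermined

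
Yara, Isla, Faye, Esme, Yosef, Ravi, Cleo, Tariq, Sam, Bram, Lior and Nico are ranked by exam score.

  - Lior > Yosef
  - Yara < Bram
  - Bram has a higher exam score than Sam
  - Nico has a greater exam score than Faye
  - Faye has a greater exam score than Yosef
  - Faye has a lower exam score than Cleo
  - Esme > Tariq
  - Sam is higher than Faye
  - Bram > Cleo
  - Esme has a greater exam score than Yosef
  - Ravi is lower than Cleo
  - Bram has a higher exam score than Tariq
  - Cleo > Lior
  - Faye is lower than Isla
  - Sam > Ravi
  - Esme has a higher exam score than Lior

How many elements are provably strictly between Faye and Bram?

The relations place Faye below Bram. An element lies strictly between them when it is forced above Faye and also forced below Bram.
Above Faye: {Isla, Nico, Cleo, Sam}. Below Bram: {Yosef, Ravi, Yara, Lior, Cleo, Sam, Tariq}.
Intersection: {Cleo, Sam} — 2.

2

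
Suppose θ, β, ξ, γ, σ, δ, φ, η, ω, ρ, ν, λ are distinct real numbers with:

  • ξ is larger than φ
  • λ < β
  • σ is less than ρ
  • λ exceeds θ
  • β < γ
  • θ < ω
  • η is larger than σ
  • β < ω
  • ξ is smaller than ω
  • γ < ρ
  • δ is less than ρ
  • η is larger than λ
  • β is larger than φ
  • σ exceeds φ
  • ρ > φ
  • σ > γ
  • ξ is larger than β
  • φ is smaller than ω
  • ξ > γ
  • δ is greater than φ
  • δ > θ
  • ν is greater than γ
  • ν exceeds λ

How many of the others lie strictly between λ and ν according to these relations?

2

The relations place λ below ν. An element lies strictly between them when it is forced above λ and also forced below ν.
Above λ: {β, γ, ξ, ω, σ, ρ, η}. Below ν: {θ, φ, β, γ}.
Intersection: {β, γ} — 2.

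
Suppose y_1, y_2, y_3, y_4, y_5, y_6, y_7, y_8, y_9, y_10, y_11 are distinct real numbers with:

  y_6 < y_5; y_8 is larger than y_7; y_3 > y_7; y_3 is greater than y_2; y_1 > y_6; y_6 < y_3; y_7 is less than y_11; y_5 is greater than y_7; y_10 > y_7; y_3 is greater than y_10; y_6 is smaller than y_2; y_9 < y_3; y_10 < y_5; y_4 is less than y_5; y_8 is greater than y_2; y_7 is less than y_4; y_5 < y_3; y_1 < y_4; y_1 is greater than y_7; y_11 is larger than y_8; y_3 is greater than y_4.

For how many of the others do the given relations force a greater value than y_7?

7

The elements the relations force above y_7 are y_1, y_4, y_10, y_8, y_5, y_11, y_3 — no chain reaches any other.
That is 7.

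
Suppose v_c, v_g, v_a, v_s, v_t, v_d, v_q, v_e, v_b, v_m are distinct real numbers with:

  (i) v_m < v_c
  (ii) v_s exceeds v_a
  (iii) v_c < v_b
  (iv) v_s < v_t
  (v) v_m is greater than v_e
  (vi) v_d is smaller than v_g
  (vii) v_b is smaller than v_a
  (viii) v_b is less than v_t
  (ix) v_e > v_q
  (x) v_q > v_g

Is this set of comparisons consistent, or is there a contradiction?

consistent

Every relation is compatible with v_d < v_g < v_q < v_e < v_m < v_c < v_b < v_a < v_s < v_t; the set is consistent.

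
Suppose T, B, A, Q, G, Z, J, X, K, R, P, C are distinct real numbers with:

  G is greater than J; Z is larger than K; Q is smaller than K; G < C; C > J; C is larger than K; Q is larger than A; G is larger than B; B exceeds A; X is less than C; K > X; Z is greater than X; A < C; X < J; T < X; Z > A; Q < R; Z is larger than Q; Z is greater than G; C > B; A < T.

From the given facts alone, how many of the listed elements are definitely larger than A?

Directly above A: T, Q, B, Z, C.
One step further: R, X, K, G (9 so far).
One step further: J (10 so far).
No other element is forced above A by the given relations, so the count is 10.

10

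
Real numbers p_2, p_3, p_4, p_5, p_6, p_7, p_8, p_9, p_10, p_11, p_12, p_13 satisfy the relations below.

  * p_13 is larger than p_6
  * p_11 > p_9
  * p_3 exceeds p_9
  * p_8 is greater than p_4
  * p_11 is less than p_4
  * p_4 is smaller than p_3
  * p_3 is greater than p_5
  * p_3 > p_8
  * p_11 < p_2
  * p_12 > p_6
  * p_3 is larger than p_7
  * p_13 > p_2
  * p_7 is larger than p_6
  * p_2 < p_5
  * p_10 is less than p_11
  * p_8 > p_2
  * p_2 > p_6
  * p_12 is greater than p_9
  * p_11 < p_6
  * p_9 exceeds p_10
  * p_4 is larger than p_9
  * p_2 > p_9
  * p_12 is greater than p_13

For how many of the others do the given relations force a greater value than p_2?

5

Directly above p_2: p_5, p_8, p_13.
One step further: p_3, p_12 (5 so far).
Nothing else is reachable above p_2; 5 in all.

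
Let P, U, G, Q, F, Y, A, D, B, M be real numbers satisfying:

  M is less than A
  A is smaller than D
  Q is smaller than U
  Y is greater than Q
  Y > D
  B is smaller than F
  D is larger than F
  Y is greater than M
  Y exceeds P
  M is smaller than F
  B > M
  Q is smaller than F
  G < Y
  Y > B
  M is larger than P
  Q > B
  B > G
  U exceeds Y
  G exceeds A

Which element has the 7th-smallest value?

Chaining the given pairs: P < M < A < G < B < Q < F < D < Y < U.
The 7th smallest is F.

F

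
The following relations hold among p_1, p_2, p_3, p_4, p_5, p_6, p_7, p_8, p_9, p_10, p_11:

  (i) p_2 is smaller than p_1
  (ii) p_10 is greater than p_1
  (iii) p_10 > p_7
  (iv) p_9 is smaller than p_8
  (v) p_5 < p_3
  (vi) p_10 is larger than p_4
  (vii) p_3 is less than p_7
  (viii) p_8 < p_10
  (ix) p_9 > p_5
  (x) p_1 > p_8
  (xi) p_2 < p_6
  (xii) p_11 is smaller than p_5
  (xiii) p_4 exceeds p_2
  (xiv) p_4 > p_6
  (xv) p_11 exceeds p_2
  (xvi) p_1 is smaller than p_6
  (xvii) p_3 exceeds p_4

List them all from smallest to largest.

p_2 < p_11 < p_5 < p_9 < p_8 < p_1 < p_6 < p_4 < p_3 < p_7 < p_10

The consecutive links are each given: p_2 < p_11; p_11 < p_5; p_5 < p_9; p_9 < p_8; p_8 < p_1; p_1 < p_6; p_6 < p_4; p_4 < p_3; p_3 < p_7; p_7 < p_10.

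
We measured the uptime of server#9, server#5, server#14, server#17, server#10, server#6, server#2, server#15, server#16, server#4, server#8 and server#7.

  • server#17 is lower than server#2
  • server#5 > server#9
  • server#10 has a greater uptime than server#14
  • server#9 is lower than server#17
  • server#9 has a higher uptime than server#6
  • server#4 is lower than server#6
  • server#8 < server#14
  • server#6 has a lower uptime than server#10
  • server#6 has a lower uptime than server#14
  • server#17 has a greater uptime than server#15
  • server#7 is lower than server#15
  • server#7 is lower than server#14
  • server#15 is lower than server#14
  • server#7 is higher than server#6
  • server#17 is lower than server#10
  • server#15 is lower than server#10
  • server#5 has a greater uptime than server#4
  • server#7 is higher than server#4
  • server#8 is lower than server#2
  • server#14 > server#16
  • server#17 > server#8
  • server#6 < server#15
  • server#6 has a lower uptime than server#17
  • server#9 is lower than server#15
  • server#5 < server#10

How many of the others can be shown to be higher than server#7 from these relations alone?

5

Directly above server#7: server#15, server#14.
One step further: server#17, server#10 (4 so far).
One step further: server#2 (5 so far).
Nothing else is reachable above server#7; 5 in all.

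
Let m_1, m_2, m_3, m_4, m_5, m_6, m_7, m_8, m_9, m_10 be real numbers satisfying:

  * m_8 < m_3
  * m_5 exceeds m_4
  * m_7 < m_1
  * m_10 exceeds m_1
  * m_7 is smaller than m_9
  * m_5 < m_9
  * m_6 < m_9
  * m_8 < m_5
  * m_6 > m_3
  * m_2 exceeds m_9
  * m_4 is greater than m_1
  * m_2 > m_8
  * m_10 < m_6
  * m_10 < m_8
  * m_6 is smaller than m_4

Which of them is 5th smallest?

The consecutive relations fix a unique order: m_7 < m_1 < m_10 < m_8 < m_3 < m_6 < m_4 < m_5 < m_9 < m_2.
The 5th smallest is m_3.

m_3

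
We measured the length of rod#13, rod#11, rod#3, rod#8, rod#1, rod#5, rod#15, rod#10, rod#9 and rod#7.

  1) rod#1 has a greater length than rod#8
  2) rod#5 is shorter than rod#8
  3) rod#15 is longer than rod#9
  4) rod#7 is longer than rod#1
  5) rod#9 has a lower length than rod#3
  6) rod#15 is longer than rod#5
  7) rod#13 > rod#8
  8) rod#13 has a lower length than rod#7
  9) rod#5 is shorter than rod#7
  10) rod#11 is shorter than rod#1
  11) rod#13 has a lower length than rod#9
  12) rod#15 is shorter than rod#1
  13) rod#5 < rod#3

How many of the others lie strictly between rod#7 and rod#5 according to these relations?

5

The relations place rod#5 below rod#7. An element lies strictly between them when it is forced above rod#5 and also forced below rod#7.
Above rod#5: {rod#8, rod#13, rod#9, rod#15, rod#1, rod#3}. Below rod#7: {rod#11, rod#8, rod#13, rod#9, rod#15, rod#1}.
Intersection: {rod#8, rod#13, rod#9, rod#15, rod#1} — 5.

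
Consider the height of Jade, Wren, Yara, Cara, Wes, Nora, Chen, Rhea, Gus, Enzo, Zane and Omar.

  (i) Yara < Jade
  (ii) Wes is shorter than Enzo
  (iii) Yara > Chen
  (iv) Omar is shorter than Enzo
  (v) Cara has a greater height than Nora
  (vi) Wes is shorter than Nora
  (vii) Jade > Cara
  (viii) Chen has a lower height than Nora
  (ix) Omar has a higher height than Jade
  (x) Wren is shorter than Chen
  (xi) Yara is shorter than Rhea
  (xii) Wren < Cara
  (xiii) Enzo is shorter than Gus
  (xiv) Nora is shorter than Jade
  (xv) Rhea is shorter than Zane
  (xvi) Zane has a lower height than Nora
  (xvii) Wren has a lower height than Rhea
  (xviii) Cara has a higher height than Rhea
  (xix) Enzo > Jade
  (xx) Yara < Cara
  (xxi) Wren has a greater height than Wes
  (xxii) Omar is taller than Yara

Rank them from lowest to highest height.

Wes < Wren < Chen < Yara < Rhea < Zane < Nora < Cara < Jade < Omar < Enzo < Gus

Nothing is placed below Wes, so it is least; from there Wes < Wren; Wren < Chen; Chen < Yara; Yara < Rhea; Rhea < Zane; Zane < Nora; Nora < Cara; Cara < Jade; Jade < Omar; Omar < Enzo; Enzo < Gus, each given directly.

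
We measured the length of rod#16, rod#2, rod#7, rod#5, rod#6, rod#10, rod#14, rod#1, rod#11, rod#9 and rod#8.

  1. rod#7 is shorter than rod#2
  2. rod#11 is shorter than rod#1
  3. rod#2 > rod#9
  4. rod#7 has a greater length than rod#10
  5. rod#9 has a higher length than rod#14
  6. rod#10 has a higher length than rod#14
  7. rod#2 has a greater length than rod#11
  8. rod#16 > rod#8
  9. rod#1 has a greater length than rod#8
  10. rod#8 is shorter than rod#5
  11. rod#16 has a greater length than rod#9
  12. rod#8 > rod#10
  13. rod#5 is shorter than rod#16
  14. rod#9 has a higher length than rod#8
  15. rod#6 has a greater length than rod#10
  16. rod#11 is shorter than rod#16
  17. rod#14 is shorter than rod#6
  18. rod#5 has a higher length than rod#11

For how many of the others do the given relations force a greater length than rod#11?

Directly above rod#11: rod#5, rod#1, rod#16, rod#2.
No other element is forced above rod#11 by the given relations, so the count is 4.

4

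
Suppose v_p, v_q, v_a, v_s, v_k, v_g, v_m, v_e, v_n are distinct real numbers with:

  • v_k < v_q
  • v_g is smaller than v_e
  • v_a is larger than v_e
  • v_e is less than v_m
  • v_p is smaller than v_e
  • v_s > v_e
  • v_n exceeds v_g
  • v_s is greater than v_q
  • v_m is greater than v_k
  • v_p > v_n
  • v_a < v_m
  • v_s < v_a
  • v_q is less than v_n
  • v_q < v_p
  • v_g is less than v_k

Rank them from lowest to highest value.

Nothing is placed below v_g, so it is least; from there v_g < v_k; v_k < v_q; v_q < v_n; v_n < v_p; v_p < v_e; v_e < v_s; v_s < v_a; v_a < v_m, each given directly.

v_g < v_k < v_q < v_n < v_p < v_e < v_s < v_a < v_m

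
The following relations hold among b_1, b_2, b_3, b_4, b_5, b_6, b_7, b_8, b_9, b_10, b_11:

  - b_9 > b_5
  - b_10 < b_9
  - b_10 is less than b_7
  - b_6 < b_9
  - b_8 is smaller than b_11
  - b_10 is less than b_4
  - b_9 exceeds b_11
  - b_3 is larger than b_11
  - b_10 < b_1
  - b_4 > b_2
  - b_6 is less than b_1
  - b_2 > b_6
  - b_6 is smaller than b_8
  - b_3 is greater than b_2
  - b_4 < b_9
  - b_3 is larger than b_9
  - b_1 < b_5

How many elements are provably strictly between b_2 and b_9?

1

Chaining upward from b_2 reaches: b_4, b_3.
Chaining downward from b_9 reaches: b_10, b_6, b_1, b_8, b_5, b_11, b_4.
Strictly between b_2 and b_9 are those in both lists: b_4 — 1 element.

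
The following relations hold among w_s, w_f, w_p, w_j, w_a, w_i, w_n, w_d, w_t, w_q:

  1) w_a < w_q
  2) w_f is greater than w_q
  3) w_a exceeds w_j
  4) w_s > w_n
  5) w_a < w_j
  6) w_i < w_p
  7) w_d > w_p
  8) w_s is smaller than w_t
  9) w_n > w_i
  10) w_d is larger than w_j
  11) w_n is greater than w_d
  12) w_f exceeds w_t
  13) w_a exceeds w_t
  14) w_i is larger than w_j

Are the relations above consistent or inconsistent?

We have w_a < w_j stated directly, yet also w_j < w_i < w_p < w_d < w_n < w_s < w_t < w_a by chaining the others — so w_j < w_a. Contradiction.

inconsistent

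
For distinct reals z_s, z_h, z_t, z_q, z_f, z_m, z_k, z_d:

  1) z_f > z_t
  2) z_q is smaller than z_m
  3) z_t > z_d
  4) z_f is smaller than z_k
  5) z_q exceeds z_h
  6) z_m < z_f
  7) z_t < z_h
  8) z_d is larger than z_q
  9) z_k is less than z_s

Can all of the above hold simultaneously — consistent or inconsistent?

Chaining the given relations yields z_d < z_t < z_h < z_q, so z_d < z_q. But one relation states z_q < z_d. These cannot both hold.

inconsistent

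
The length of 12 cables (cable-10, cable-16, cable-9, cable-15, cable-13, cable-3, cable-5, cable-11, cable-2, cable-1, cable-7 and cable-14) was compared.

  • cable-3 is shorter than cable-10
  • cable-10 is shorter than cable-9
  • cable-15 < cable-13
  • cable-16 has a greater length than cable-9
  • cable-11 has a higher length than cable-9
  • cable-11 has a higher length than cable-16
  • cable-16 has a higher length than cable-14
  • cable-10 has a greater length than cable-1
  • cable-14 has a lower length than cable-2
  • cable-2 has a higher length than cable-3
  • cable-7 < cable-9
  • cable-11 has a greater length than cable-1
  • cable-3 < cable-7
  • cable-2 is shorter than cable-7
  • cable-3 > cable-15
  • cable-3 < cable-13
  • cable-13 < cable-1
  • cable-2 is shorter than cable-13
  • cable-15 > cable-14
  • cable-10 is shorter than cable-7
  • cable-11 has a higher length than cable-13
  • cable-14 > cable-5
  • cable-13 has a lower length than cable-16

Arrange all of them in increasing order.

The consecutive links are each given: cable-5 < cable-14; cable-14 < cable-15; cable-15 < cable-3; cable-3 < cable-2; cable-2 < cable-13; cable-13 < cable-1; cable-1 < cable-10; cable-10 < cable-7; cable-7 < cable-9; cable-9 < cable-16; cable-16 < cable-11.

cable-5 < cable-14 < cable-15 < cable-3 < cable-2 < cable-13 < cable-1 < cable-10 < cable-7 < cable-9 < cable-16 < cable-11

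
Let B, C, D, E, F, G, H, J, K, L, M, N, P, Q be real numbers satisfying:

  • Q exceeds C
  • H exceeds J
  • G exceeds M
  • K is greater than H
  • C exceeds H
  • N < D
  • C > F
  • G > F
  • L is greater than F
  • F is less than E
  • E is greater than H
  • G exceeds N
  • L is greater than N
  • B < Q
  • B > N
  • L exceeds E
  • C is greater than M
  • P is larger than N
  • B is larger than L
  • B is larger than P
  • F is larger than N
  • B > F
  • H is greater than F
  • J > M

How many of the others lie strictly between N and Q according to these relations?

7

Chaining upward from N reaches: F, H, E, C, P, D, K, L, B, G.
Chaining downward from Q reaches: M, J, F, H, E, C, P, L, B.
Strictly between N and Q are those in both lists: F, H, E, C, P, L, B — 7 elements.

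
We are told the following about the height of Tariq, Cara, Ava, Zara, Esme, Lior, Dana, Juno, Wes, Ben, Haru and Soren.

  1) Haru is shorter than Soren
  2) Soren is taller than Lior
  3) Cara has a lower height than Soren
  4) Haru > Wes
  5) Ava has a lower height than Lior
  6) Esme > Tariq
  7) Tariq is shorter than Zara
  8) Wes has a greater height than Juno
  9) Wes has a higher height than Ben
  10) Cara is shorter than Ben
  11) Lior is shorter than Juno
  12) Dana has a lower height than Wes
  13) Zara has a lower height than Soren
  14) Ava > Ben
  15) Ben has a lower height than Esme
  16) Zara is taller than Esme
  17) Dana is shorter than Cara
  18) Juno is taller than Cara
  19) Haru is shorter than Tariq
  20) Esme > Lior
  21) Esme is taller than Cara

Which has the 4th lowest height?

Chaining the given pairs: Dana < Cara < Ben < Ava < Lior < Juno < Wes < Haru < Tariq < Esme < Zara < Soren.
The 4th smallest is Ava.

Ava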